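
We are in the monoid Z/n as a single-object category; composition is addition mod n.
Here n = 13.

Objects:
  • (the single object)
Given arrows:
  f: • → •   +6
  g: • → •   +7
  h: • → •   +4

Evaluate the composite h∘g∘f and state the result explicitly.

Answer: +4

Derivation:
  0 +6≡6 +7≡0 +4≡4  (mod 13)
⟦path⟧: +4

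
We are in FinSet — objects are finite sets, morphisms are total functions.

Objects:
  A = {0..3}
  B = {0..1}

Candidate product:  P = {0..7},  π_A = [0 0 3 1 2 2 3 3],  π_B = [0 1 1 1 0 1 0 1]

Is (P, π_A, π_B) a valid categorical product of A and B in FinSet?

|A|·|B| = 4·2 = 8;  |P| = 8
Check the pairing map k ↦ (π_A(k), π_B(k)):
  0 ↦ (0,0)
  1 ↦ (0,1)
  2 ↦ (3,1)
  3 ↦ (1,1)
  4 ↦ (2,0)
  5 ↦ (2,1)
  6 ↦ (3,0)
  7 ↦ (3,1)  ✗ repeats pair of k=2
distinct pairs in image: 7 / 8 needed
  → (3,1) hit at k=2 and k=7

Answer: NOT A VALID PRODUCT — duplicate pair at indices 7,2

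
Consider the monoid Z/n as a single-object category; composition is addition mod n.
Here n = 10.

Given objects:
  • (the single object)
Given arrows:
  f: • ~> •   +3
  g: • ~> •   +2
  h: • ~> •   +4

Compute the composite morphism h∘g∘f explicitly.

  0 +3≡3 +2≡5 +4≡9  (mod 10)
result: +9

Answer: +9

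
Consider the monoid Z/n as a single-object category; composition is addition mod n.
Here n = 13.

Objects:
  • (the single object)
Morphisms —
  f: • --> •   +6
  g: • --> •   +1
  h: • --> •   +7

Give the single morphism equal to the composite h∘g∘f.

Answer: +1

Work:
  0 +6≡6 +1≡7 +7≡1  (mod 13)
result: +1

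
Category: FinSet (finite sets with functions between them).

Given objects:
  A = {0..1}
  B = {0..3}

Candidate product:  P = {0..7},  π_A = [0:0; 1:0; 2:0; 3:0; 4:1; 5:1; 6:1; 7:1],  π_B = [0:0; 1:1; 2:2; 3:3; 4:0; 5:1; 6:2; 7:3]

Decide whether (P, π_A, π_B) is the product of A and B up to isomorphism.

Answer: VALID PRODUCT

Trace:
|A|·|B| = 2·4 = 8;  |P| = 8
Check the pairing map k ↦ (π_A(k), π_B(k)):
  0 : (0,0)
  1 : (0,1)
  2 : (0,2)
  3 : (0,3)
  4 : (1,0)
  5 : (1,1)
  6 : (1,2)
  7 : (1,3)
distinct pairs in image: 8 / 8 needed
  → bijection onto A×B; projections well-typed.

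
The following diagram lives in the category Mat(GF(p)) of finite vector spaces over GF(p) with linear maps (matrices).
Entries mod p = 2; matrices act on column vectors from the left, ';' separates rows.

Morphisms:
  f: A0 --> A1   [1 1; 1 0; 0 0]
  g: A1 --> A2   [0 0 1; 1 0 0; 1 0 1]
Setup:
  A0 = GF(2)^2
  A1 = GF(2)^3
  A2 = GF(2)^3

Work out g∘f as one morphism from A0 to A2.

Answer: [0 0; 1 1; 1 1]

Derivation:
  e0=⟨1,0⟩ f-->⟨1,1,0⟩ g-->⟨0,1,1⟩
  e1=⟨0,1⟩ f-->⟨1,0,0⟩ g-->⟨0,1,1⟩
⟦path⟧: [0 0; 1 1; 1 1]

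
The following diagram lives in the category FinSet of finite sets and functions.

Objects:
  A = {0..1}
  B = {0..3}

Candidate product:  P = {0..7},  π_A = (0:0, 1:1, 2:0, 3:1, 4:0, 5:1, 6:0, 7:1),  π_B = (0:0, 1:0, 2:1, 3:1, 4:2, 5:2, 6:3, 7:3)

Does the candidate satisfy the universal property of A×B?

Answer: VALID PRODUCT

Derivation:
|A|·|B| = 2·4 = 8;  |P| = 8
Check the pairing map k ↦ (π_A(k), π_B(k)):
  0 : (0,0)
  1 : (1,0)
  2 : (0,1)
  3 : (1,1)
  4 : (0,2)
  5 : (1,2)
  6 : (0,3)
  7 : (1,3)
distinct pairs in image: 8 / 8 needed
  → bijection onto A×B; projections well-typed.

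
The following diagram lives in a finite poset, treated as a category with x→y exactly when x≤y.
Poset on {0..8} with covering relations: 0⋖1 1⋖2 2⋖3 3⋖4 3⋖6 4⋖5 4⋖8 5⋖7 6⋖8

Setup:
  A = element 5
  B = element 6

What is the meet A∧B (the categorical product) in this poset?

Answer: A∧B = 3

Trace:
Common predecessors of 5,6: {0,1,2,3}
  0 ≤ 3
  1 ≤ 3
  2 ≤ 3
  3 ≤ 3
glb = 3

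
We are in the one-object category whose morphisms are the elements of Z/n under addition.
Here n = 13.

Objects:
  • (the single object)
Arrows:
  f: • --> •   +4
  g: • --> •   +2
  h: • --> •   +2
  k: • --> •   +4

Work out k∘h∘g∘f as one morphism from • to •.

  0 +4≡4 +2≡6 +2≡8 +4≡12  (mod 13)
⟦path⟧: +12

Answer: +12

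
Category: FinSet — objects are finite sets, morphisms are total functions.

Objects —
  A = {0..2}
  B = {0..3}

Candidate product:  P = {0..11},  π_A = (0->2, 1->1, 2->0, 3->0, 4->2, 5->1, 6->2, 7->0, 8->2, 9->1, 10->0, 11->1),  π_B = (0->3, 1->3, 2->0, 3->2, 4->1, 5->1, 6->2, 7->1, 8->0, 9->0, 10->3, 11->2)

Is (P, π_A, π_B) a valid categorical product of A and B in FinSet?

Answer: VALID PRODUCT

Derivation:
|A|·|B| = 3·4 = 12;  |P| = 12
Check the pairing map k ↦ (π_A(k), π_B(k)):
  0 -> (2,3)
  1 -> (1,3)
  2 -> (0,0)
  3 -> (0,2)
  4 -> (2,1)
  5 -> (1,1)
  6 -> (2,2)
  7 -> (0,1)
  8 -> (2,0)
  9 -> (1,0)
  10 -> (0,3)
  11 -> (1,2)
distinct pairs in image: 12 / 12 needed
  → bijection onto A×B; projections well-typed.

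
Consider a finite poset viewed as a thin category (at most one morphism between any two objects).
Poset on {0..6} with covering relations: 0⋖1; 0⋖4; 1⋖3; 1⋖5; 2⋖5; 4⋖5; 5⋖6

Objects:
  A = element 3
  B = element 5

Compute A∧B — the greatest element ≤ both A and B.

Answer: A∧B = 1

Work:
{x : x≤A ∧ x≤B} = {0,1}  (A=3, B=5)
  0 ≤ 1
  1 ≤ 1
glb = 1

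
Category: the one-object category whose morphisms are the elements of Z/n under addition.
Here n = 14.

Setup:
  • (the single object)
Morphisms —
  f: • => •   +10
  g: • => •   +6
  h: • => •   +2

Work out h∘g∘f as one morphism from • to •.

  0 +10≡10 +6≡2 +2≡4  (mod 14)
result: +4

Answer: +4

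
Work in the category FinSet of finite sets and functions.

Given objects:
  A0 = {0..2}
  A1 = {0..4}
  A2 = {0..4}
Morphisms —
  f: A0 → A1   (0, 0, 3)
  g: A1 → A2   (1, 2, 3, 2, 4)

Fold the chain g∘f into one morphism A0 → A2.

  0 f→0 g→1
  1 f→0 g→1
  2 f→3 g→2
composite: (1, 1, 2)

Answer: (1, 1, 2)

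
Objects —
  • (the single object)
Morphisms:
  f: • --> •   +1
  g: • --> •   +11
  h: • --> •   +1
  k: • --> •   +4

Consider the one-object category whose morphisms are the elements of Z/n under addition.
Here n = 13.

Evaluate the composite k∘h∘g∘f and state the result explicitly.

  0 +1≡1 +11≡12 +1≡0 +4≡4  (mod 13)
result: +4

Answer: +4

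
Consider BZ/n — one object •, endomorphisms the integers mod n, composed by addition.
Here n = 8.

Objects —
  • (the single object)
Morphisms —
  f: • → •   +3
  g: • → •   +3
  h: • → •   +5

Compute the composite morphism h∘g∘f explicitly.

Answer: +3

Derivation:
  0 +3≡3 +3≡6 +5≡3  (mod 8)
result: +3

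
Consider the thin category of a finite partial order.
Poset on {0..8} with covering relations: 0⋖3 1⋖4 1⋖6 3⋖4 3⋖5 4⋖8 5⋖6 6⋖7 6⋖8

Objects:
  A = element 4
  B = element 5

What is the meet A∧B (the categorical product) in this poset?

Answer: A∧B = 3

Trace:
Lower bounds of A=4 and B=5: {0,3}
  0 ≤ 3
  3 ≤ 3
glb = 3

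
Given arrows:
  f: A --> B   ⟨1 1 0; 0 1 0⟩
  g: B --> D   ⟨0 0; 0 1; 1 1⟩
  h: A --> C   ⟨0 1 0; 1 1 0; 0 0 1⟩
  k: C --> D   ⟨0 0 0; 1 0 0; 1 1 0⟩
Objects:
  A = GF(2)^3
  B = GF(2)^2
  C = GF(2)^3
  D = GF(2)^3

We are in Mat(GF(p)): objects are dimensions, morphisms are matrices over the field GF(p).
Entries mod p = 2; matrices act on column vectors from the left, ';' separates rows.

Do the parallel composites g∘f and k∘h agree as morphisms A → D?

Answer: COMMUTES

Trace:
Along f;g (path 1):
  e0=(1,0,0) f-->(1,0) g-->(0,0,1)
  e1=(0,1,0) f-->(1,1) g-->(0,1,0)
  e2=(0,0,1) f-->(0,0) g-->(0,0,0)
  composite₁ = ⟨0 0 0; 0 1 0; 1 0 0⟩
Along h;k (path 2):
  e0=(1,0,0) h-->(0,1,0) k-->(0,0,1)
  e1=(0,1,0) h-->(1,1,0) k-->(0,1,0)
  e2=(0,0,1) h-->(0,0,1) k-->(0,0,0)
  composite₂ = ⟨0 0 0; 0 1 0; 1 0 0⟩
Equal? equal; square commutes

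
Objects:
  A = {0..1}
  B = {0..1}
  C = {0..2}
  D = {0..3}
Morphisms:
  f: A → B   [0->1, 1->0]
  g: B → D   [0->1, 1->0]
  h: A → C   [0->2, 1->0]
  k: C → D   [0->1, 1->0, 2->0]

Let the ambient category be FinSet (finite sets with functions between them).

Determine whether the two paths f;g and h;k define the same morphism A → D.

Along f;g (path 1):
  0 f→1 g→0
  1 f→0 g→1
  result₁ = [0->0, 1->1]
Along h;k (path 2):
  0 h→2 k→0
  1 h→0 k→1
  result₂ = [0->0, 1->1]
Equal? same morphism ✓

Answer: COMMUTES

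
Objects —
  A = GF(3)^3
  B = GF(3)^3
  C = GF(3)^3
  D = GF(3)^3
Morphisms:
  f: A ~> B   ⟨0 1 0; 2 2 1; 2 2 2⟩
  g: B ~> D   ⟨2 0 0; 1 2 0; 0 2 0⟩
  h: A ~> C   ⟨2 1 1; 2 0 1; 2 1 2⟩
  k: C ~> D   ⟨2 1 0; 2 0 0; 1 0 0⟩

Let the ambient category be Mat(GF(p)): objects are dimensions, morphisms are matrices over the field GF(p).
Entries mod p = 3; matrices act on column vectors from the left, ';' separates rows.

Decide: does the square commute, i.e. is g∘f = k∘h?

1) trace f;g:
  e0=[1,0,0] f~>[0,2,2] g~>[0,1,1]
  e1=[0,1,0] f~>[1,2,2] g~>[2,2,1]
  e2=[0,0,1] f~>[0,1,2] g~>[0,2,2]
  result₁ = ⟨0 2 0; 1 2 2; 1 1 2⟩
2) trace h;k:
  e0=[1,0,0] h~>[2,2,2] k~>[0,1,2]
  e1=[0,1,0] h~>[1,0,1] k~>[2,2,1]
  e2=[0,0,1] h~>[1,1,2] k~>[0,2,1]
  result₂ = ⟨0 2 0; 1 2 2; 2 1 1⟩
Equal? NO — does not commute

Answer: DOES NOT COMMUTE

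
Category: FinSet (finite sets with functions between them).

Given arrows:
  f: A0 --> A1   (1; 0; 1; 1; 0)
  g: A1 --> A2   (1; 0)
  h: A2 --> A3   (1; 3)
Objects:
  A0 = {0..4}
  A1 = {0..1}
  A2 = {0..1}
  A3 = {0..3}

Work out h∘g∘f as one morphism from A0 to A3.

Answer: (1; 3; 1; 1; 3)

Trace:
  0 f-->1 g-->0 h-->1
  1 f-->0 g-->1 h-->3
  2 f-->1 g-->0 h-->1
  3 f-->1 g-->0 h-->1
  4 f-->0 g-->1 h-->3
result: (1; 3; 1; 1; 3)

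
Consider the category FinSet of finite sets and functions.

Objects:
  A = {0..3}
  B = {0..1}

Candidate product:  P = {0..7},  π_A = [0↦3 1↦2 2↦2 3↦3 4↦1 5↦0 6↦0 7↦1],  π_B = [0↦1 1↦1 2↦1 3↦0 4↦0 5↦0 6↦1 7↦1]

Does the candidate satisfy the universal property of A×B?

Answer: NOT A VALID PRODUCT — duplicate pair at indices 1,2

Trace:
|A|·|B| = 4·2 = 8;  |P| = 8
Check the pairing map k ↦ (π_A(k), π_B(k)):
  0 ↦ (3,1)
  1 ↦ (2,1)
  2 ↦ (2,1)  ✗ repeats pair of k=1
  3 ↦ (3,0)
  4 ↦ (1,0)
  5 ↦ (0,0)
  6 ↦ (0,1)
  7 ↦ (1,1)
distinct pairs in image: 7 / 8 needed
  → (2,1) hit at k=1 and k=2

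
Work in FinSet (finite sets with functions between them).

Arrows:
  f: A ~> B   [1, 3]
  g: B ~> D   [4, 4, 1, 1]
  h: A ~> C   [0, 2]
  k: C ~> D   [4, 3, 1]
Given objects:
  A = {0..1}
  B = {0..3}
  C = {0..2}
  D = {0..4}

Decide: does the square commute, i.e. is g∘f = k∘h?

Answer: COMMUTES

Trace:
Path 1 = f;g:
  0 f~>1 g~>4
  1 f~>3 g~>1
  ⟦path⟧₁ = [4, 1]
Path 2 = h;k:
  0 h~>0 k~>4
  1 h~>2 k~>1
  ⟦path⟧₂ = [4, 1]
Equal? equal; square commutes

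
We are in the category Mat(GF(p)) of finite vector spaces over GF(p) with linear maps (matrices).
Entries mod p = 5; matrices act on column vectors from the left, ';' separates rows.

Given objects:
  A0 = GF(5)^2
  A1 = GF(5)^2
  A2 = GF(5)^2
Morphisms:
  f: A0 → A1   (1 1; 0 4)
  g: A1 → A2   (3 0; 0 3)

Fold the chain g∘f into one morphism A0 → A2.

Answer: (3 3; 0 2)

Work:
  e0=[1,0] f→[1,0] g→[3,0]
  e1=[0,1] f→[1,4] g→[3,2]
⟦path⟧: (3 3; 0 2)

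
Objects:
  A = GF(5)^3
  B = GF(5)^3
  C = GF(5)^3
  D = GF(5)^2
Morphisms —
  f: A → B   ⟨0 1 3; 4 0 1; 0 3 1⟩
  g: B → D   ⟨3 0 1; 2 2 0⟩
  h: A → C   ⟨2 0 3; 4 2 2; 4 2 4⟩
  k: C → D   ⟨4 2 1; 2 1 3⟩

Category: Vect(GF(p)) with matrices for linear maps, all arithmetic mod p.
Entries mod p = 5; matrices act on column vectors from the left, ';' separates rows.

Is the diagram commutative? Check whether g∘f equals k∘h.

Path 1 = f;g:
  e0=(1,0,0) f→(0,4,0) g→(0,3)
  e1=(0,1,0) f→(1,0,3) g→(1,2)
  e2=(0,0,1) f→(3,1,1) g→(0,3)
  ⟦path⟧₁ = ⟨0 1 0; 3 2 3⟩
Path 2 = h;k:
  e0=(1,0,0) h→(2,4,4) k→(0,0)
  e1=(0,1,0) h→(0,2,2) k→(1,3)
  e2=(0,0,1) h→(3,2,4) k→(0,0)
  ⟦path⟧₂ = ⟨0 1 0; 0 3 0⟩
Equal? NO — does not commute

Answer: DOES NOT COMMUTE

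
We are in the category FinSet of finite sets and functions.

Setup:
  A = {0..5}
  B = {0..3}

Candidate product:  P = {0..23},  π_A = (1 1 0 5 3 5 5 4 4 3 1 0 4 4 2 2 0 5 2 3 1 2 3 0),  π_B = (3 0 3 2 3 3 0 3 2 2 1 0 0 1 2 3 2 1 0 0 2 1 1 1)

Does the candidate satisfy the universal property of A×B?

|A|·|B| = 6·4 = 24;  |P| = 24
Check the pairing map k ↦ (π_A(k), π_B(k)):
  0 : (1,3)
  1 : (1,0)
  2 : (0,3)
  3 : (5,2)
  4 : (3,3)
  5 : (5,3)
  6 : (5,0)
  7 : (4,3)
  8 : (4,2)
  9 : (3,2)
  10 : (1,1)
  11 : (0,0)
  12 : (4,0)
  13 : (4,1)
  14 : (2,2)
  15 : (2,3)
  16 : (0,2)
  17 : (5,1)
  18 : (2,0)
  19 : (3,0)
  20 : (1,2)
  21 : (2,1)
  22 : (3,1)
  23 : (0,1)
distinct pairs in image: 24 / 24 needed
  → bijection onto A×B; projections well-typed.

Answer: VALID PRODUCT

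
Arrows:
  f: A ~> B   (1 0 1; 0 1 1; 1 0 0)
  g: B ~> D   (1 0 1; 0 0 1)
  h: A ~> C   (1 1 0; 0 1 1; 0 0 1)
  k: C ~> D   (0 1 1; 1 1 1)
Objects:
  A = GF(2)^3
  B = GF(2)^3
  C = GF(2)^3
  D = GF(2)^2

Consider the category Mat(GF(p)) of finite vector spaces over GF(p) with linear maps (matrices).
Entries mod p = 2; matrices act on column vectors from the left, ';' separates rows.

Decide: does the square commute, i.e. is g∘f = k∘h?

Answer: DOES NOT COMMUTE

Work:
Along f;g (path 1):
  e0=[1,0,0] f~>[1,0,1] g~>[0,1]
  e1=[0,1,0] f~>[0,1,0] g~>[0,0]
  e2=[0,0,1] f~>[1,1,0] g~>[1,0]
  composite₁ = (0 0 1; 1 0 0)
Along h;k (path 2):
  e0=[1,0,0] h~>[1,0,0] k~>[0,1]
  e1=[0,1,0] h~>[1,1,0] k~>[1,0]
  e2=[0,0,1] h~>[0,1,1] k~>[0,0]
  composite₂ = (0 1 0; 1 0 0)
Equal? differ; not commutative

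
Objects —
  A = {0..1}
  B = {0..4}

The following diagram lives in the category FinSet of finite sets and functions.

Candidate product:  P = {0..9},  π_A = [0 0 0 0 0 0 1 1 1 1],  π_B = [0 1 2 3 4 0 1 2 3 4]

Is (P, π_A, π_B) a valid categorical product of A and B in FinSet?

Answer: NOT A VALID PRODUCT — duplicate pair at indices 0,5

Derivation:
|A|·|B| = 2·5 = 10;  |P| = 10
Check the pairing map k ↦ (π_A(k), π_B(k)):
  0 -> (0,0)
  1 -> (0,1)
  2 -> (0,2)
  3 -> (0,3)
  4 -> (0,4)
  5 -> (0,0)  ✗ repeats pair of k=0
  6 -> (1,1)
  7 -> (1,2)
  8 -> (1,3)
  9 -> (1,4)
distinct pairs in image: 9 / 10 needed
  → (0,0) hit at k=0 and k=5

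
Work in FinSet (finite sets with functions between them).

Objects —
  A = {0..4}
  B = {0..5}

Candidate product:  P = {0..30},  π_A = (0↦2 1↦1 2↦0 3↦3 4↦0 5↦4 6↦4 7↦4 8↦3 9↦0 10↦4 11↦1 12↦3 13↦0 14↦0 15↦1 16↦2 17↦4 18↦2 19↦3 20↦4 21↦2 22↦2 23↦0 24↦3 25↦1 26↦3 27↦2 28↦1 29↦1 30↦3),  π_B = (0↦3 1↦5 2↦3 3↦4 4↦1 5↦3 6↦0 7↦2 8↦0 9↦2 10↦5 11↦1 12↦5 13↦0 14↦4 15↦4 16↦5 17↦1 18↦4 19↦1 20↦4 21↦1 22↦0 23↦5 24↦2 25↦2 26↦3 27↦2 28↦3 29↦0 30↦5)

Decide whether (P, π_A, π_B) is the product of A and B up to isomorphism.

Answer: NOT A VALID PRODUCT — |P|=31 ≠ |A|·|B|=30

Trace:
|A|·|B| = 5·6 = 30;  |P| = 31
  → cardinalities differ; no bijection possible.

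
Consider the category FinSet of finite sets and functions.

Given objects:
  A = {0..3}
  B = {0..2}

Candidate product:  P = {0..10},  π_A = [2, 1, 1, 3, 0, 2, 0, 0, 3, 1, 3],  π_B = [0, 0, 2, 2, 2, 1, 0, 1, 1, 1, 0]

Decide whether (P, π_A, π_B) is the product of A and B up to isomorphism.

Answer: NOT A VALID PRODUCT — |P|=11 ≠ |A|·|B|=12

Work:
|A|·|B| = 4·3 = 12;  |P| = 11
  → cardinalities differ; no bijection possible.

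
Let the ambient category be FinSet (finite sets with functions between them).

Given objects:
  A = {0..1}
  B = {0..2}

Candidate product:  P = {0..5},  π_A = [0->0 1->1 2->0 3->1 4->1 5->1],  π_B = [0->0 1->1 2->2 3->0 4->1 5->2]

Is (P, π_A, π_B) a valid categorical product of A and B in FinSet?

Answer: NOT A VALID PRODUCT — duplicate pair at indices 4,1

Trace:
|A|·|B| = 2·3 = 6;  |P| = 6
Check the pairing map k ↦ (π_A(k), π_B(k)):
  0 -> (0,0)
  1 -> (1,1)
  2 -> (0,2)
  3 -> (1,0)
  4 -> (1,1)  ✗ repeats pair of k=1
  5 -> (1,2)
distinct pairs in image: 5 / 6 needed
  → (1,1) hit at k=1 and k=4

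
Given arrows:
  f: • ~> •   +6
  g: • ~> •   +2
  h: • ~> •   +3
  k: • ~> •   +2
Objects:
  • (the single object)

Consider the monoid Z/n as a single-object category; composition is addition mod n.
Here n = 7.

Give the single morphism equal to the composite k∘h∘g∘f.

Answer: +6

Derivation:
  0 +6≡6 +2≡1 +3≡4 +2≡6  (mod 7)
composite: +6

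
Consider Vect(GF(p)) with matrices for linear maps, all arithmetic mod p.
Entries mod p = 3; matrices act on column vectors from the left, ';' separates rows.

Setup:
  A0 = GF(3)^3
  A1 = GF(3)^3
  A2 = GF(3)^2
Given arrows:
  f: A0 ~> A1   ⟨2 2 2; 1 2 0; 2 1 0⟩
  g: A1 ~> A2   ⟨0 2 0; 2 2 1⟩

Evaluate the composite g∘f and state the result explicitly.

  e0=⟨1,0,0⟩ f~>⟨2,1,2⟩ g~>⟨2,2⟩
  e1=⟨0,1,0⟩ f~>⟨2,2,1⟩ g~>⟨1,0⟩
  e2=⟨0,0,1⟩ f~>⟨2,0,0⟩ g~>⟨0,1⟩
result: ⟨2 1 0; 2 0 1⟩

Answer: ⟨2 1 0; 2 0 1⟩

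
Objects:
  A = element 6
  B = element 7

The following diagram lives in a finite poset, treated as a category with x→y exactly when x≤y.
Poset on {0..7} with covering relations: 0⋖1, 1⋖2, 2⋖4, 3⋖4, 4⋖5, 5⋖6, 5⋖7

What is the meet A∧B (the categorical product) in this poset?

Common predecessors of 6,7: {0,1,2,3,4,5}
  0 ≤ 5
  1 ≤ 5
  2 ≤ 5
  3 ≤ 5
  4 ≤ 5
  5 ≤ 5
glb = 5

Answer: A∧B = 5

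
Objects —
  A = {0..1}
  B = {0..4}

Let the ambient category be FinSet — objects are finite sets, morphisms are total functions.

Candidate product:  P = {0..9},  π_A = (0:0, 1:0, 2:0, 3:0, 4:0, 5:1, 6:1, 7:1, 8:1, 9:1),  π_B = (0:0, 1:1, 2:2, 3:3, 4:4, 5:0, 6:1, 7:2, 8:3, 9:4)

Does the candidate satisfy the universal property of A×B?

|A|·|B| = 2·5 = 10;  |P| = 10
Check the pairing map k ↦ (π_A(k), π_B(k)):
  0 : (0,0)
  1 : (0,1)
  2 : (0,2)
  3 : (0,3)
  4 : (0,4)
  5 : (1,0)
  6 : (1,1)
  7 : (1,2)
  8 : (1,3)
  9 : (1,4)
distinct pairs in image: 10 / 10 needed
  → bijection onto A×B; projections well-typed.

Answer: VALID PRODUCT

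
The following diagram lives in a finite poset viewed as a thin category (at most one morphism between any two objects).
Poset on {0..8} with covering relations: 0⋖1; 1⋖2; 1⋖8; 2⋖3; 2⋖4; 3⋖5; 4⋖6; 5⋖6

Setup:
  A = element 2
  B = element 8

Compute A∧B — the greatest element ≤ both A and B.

Answer: A∧B = 1

Derivation:
{x : x<=A ∧ x<=B} = {0,1}  (A=2, B=8)
  0 <= 1
  1 <= 1
glb = 1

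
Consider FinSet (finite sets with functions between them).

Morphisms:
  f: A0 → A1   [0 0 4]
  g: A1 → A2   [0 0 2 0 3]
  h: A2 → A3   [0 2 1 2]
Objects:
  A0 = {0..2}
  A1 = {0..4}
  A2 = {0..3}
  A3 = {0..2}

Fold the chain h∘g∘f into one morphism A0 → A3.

Answer: [0 0 2]

Work:
  0 f→0 g→0 h→0
  1 f→0 g→0 h→0
  2 f→4 g→3 h→2
result: [0 0 2]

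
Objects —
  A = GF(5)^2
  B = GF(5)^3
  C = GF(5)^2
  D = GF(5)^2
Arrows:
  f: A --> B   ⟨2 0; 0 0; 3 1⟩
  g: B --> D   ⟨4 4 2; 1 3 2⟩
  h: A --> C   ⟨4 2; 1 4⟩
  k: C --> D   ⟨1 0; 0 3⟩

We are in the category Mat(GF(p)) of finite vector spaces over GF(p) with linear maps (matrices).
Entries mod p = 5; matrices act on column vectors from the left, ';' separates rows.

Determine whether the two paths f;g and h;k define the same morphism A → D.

Answer: COMMUTES

Derivation:
Path 1 = f;g:
  e0=[1,0] f-->[2,0,3] g-->[4,3]
  e1=[0,1] f-->[0,0,1] g-->[2,2]
  result₁ = ⟨4 2; 3 2⟩
Path 2 = h;k:
  e0=[1,0] h-->[4,1] k-->[4,3]
  e1=[0,1] h-->[2,4] k-->[2,2]
  result₂ = ⟨4 2; 3 2⟩
Equal? YES — commutes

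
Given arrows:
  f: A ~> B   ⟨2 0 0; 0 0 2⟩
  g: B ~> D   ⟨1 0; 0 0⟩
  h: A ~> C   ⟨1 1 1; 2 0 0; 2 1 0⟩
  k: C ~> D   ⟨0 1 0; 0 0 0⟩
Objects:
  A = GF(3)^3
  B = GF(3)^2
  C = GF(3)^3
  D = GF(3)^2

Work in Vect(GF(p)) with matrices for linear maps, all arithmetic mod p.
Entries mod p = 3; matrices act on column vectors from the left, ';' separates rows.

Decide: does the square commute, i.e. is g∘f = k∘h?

1) trace f;g:
  e0=(1,0,0) f~>(2,0) g~>(2,0)
  e1=(0,1,0) f~>(0,0) g~>(0,0)
  e2=(0,0,1) f~>(0,2) g~>(0,0)
  result₁ = ⟨2 0 0; 0 0 0⟩
2) trace h;k:
  e0=(1,0,0) h~>(1,2,2) k~>(2,0)
  e1=(0,1,0) h~>(1,0,1) k~>(0,0)
  e2=(0,0,1) h~>(1,0,0) k~>(0,0)
  result₂ = ⟨2 0 0; 0 0 0⟩
Equal? equal; square commutes

Answer: COMMUTES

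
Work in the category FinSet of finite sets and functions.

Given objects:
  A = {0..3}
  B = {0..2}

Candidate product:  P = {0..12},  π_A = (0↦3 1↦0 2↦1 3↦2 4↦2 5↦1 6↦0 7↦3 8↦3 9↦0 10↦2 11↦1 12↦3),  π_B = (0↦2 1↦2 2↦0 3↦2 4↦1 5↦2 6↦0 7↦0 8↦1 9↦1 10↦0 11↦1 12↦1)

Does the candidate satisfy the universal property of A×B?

|A|·|B| = 4·3 = 12;  |P| = 13
  → cardinalities differ; no bijection possible.

Answer: NOT A VALID PRODUCT — |P|=13 ≠ |A|·|B|=12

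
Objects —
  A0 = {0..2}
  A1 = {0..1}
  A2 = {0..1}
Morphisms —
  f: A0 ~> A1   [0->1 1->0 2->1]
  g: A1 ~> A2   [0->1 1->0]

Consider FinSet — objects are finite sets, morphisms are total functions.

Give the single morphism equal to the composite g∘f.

Answer: [0->0 1->1 2->0]

Trace:
  0 f~>1 g~>0
  1 f~>0 g~>1
  2 f~>1 g~>0
composite: [0->0 1->1 2->0]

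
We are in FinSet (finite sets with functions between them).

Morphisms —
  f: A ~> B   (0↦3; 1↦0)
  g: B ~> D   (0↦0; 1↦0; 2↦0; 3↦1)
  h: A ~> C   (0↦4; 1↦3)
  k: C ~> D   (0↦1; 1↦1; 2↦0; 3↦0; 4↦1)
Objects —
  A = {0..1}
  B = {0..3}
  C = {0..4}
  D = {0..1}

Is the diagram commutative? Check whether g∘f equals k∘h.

1) trace f;g:
  0 f~>3 g~>1
  1 f~>0 g~>0
  result₁ = (0↦1; 1↦0)
2) trace h;k:
  0 h~>4 k~>1
  1 h~>3 k~>0
  result₂ = (0↦1; 1↦0)
Equal? equal; square commutes

Answer: COMMUTES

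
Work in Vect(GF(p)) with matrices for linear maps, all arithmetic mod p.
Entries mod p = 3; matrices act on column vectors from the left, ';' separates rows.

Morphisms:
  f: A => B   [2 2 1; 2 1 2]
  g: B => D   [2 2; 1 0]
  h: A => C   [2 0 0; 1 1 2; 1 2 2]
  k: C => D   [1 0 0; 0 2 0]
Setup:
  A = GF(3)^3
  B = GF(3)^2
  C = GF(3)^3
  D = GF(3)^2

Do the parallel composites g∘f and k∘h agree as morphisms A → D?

1) trace f;g:
  e0=[1,0,0] f=>[2,2] g=>[2,2]
  e1=[0,1,0] f=>[2,1] g=>[0,2]
  e2=[0,0,1] f=>[1,2] g=>[0,1]
  composite₁ = [2 0 0; 2 2 1]
2) trace h;k:
  e0=[1,0,0] h=>[2,1,1] k=>[2,2]
  e1=[0,1,0] h=>[0,1,2] k=>[0,2]
  e2=[0,0,1] h=>[0,2,2] k=>[0,1]
  composite₂ = [2 0 0; 2 2 1]
Equal? equal; square commutes

Answer: COMMUTES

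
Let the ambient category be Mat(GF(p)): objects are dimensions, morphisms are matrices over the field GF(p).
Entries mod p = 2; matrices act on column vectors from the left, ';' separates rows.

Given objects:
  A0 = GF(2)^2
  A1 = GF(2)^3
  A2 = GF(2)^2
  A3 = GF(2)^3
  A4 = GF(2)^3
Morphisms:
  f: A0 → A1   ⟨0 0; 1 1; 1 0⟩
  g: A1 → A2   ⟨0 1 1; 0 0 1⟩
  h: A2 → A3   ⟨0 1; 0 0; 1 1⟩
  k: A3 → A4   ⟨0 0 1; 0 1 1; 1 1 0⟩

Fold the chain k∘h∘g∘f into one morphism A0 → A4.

  e0=⟨1,0⟩ f→⟨0,1,1⟩ g→⟨0,1⟩ h→⟨1,0,1⟩ k→⟨1,1,1⟩
  e1=⟨0,1⟩ f→⟨0,1,0⟩ g→⟨1,0⟩ h→⟨0,0,1⟩ k→⟨1,1,0⟩
result: ⟨1 1; 1 1; 1 0⟩

Answer: ⟨1 1; 1 1; 1 0⟩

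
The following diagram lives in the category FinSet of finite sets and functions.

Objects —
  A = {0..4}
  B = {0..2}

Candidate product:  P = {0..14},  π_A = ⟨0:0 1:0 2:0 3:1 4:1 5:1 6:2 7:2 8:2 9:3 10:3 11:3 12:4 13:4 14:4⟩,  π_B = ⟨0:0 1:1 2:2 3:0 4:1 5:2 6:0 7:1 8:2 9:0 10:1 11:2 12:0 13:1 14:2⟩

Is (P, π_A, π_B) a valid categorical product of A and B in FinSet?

Answer: VALID PRODUCT

Trace:
|A|·|B| = 5·3 = 15;  |P| = 15
Check the pairing map k ↦ (π_A(k), π_B(k)):
  0 : (0,0)
  1 : (0,1)
  2 : (0,2)
  3 : (1,0)
  4 : (1,1)
  5 : (1,2)
  6 : (2,0)
  7 : (2,1)
  8 : (2,2)
  9 : (3,0)
  10 : (3,1)
  11 : (3,2)
  12 : (4,0)
  13 : (4,1)
  14 : (4,2)
distinct pairs in image: 15 / 15 needed
  → bijection onto A×B; projections well-typed.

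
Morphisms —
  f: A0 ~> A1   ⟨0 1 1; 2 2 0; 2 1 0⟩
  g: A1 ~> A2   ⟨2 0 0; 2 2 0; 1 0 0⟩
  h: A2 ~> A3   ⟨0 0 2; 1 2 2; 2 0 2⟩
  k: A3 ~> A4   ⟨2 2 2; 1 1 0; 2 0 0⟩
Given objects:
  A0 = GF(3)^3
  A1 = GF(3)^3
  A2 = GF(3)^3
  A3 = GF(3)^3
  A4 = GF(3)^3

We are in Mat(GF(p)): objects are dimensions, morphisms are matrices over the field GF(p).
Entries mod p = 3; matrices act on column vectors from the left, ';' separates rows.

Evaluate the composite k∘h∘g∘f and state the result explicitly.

Answer: ⟨1 0 2; 2 0 1; 0 1 1⟩

Derivation:
  e0=(1,0,0) f~>(0,2,2) g~>(0,1,0) h~>(0,2,0) k~>(1,2,0)
  e1=(0,1,0) f~>(1,2,1) g~>(2,0,1) h~>(2,1,0) k~>(0,0,1)
  e2=(0,0,1) f~>(1,0,0) g~>(2,2,1) h~>(2,2,0) k~>(2,1,1)
result: ⟨1 0 2; 2 0 1; 0 1 1⟩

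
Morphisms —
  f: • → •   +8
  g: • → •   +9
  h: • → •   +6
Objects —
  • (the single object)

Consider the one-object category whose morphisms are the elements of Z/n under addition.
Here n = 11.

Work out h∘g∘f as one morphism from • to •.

Answer: +1

Derivation:
  0 +8≡8 +9≡6 +6≡1  (mod 11)
⟦path⟧: +1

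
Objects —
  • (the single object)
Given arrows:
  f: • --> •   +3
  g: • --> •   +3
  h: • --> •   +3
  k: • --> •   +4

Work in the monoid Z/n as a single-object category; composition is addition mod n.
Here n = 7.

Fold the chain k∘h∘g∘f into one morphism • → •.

Answer: +6

Trace:
  0 +3≡3 +3≡6 +3≡2 +4≡6  (mod 7)
result: +6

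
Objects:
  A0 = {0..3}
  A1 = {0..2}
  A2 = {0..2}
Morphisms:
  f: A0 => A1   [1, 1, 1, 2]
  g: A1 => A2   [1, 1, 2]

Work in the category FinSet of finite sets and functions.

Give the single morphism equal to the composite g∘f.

Answer: [1, 1, 1, 2]

Trace:
  0 f=>1 g=>1
  1 f=>1 g=>1
  2 f=>1 g=>1
  3 f=>2 g=>2
⟦path⟧: [1, 1, 1, 2]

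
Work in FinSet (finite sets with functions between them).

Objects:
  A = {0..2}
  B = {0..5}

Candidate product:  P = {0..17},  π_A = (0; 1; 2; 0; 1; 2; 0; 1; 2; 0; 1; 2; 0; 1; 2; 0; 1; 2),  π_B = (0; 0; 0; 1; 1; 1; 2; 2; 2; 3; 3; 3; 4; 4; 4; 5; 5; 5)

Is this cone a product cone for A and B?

|A|·|B| = 3·6 = 18;  |P| = 18
Check the pairing map k ↦ (π_A(k), π_B(k)):
  0 ↦ (0,0)
  1 ↦ (1,0)
  2 ↦ (2,0)
  3 ↦ (0,1)
  4 ↦ (1,1)
  5 ↦ (2,1)
  6 ↦ (0,2)
  7 ↦ (1,2)
  8 ↦ (2,2)
  9 ↦ (0,3)
  10 ↦ (1,3)
  11 ↦ (2,3)
  12 ↦ (0,4)
  13 ↦ (1,4)
  14 ↦ (2,4)
  15 ↦ (0,5)
  16 ↦ (1,5)
  17 ↦ (2,5)
distinct pairs in image: 18 / 18 needed
  → bijection onto A×B; projections well-typed.

Answer: VALID PRODUCT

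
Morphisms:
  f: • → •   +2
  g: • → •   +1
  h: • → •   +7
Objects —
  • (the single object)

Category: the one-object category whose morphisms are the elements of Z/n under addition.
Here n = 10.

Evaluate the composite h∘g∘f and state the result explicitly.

Answer: +0

Work:
  0 +2≡2 +1≡3 +7≡0  (mod 10)
result: +0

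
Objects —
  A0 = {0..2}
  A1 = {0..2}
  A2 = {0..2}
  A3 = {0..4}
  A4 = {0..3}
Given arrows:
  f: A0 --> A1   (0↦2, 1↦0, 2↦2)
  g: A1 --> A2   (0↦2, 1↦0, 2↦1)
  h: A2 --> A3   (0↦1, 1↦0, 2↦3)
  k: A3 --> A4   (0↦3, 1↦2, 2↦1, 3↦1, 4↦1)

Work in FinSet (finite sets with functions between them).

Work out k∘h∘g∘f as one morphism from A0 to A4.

  0 f-->2 g-->1 h-->0 k-->3
  1 f-->0 g-->2 h-->3 k-->1
  2 f-->2 g-->1 h-->0 k-->3
⟦path⟧: (0↦3, 1↦1, 2↦3)

Answer: (0↦3, 1↦1, 2↦3)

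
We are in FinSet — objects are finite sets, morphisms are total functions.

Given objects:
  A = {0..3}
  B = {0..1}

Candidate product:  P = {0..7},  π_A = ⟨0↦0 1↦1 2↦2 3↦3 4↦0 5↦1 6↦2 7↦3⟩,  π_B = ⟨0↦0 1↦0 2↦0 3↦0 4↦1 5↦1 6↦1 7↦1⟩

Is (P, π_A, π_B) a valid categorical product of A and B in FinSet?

Answer: VALID PRODUCT

Work:
|A|·|B| = 4·2 = 8;  |P| = 8
Check the pairing map k ↦ (π_A(k), π_B(k)):
  0 ↦ (0,0)
  1 ↦ (1,0)
  2 ↦ (2,0)
  3 ↦ (3,0)
  4 ↦ (0,1)
  5 ↦ (1,1)
  6 ↦ (2,1)
  7 ↦ (3,1)
distinct pairs in image: 8 / 8 needed
  → bijection onto A×B; projections well-typed.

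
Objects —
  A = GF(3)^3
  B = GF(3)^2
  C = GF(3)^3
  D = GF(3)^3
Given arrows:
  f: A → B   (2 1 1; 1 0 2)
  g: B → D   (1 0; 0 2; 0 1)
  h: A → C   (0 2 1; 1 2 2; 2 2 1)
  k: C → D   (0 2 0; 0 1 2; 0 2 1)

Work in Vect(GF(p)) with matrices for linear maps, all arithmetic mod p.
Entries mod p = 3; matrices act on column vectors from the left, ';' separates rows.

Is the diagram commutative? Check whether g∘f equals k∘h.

Path 1 = f;g:
  e0=⟨1,0,0⟩ f→⟨2,1⟩ g→⟨2,2,1⟩
  e1=⟨0,1,0⟩ f→⟨1,0⟩ g→⟨1,0,0⟩
  e2=⟨0,0,1⟩ f→⟨1,2⟩ g→⟨1,1,2⟩
  result₁ = (2 1 1; 2 0 1; 1 0 2)
Path 2 = h;k:
  e0=⟨1,0,0⟩ h→⟨0,1,2⟩ k→⟨2,2,1⟩
  e1=⟨0,1,0⟩ h→⟨2,2,2⟩ k→⟨1,0,0⟩
  e2=⟨0,0,1⟩ h→⟨1,2,1⟩ k→⟨1,1,2⟩
  result₂ = (2 1 1; 2 0 1; 1 0 2)
Equal? YES — commutes

Answer: COMMUTES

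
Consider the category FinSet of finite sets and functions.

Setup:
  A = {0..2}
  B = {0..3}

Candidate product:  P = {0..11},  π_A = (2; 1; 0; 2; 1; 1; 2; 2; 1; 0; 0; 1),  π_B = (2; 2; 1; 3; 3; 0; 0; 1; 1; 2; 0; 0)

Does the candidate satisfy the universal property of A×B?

Answer: NOT A VALID PRODUCT — duplicate pair at indices 5,11

Work:
|A|·|B| = 3·4 = 12;  |P| = 12
Check the pairing map k ↦ (π_A(k), π_B(k)):
  0 ↦ (2,2)
  1 ↦ (1,2)
  2 ↦ (0,1)
  3 ↦ (2,3)
  4 ↦ (1,3)
  5 ↦ (1,0)
  6 ↦ (2,0)
  7 ↦ (2,1)
  8 ↦ (1,1)
  9 ↦ (0,2)
  10 ↦ (0,0)
  11 ↦ (1,0)  ✗ repeats pair of k=5
distinct pairs in image: 11 / 12 needed
  → (1,0) hit at k=5 and k=11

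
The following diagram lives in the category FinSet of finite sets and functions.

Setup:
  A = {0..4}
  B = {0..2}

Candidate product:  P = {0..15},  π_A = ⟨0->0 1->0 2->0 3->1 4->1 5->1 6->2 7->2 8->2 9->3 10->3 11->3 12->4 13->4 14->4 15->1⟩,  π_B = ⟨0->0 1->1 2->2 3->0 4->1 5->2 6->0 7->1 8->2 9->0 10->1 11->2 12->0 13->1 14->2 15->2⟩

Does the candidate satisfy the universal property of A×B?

Answer: NOT A VALID PRODUCT — |P|=16 ≠ |A|·|B|=15

Trace:
|A|·|B| = 5·3 = 15;  |P| = 16
  → cardinalities differ; no bijection possible.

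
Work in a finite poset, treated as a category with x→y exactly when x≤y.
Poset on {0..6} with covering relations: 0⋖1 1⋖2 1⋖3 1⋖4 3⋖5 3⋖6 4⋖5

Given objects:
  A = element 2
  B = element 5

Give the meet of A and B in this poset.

Answer: A∧B = 1

Trace:
{x : x<=A ∧ x<=B} = {0,1}  (A=2, B=5)
  0 <= 1
  1 <= 1
glb = 1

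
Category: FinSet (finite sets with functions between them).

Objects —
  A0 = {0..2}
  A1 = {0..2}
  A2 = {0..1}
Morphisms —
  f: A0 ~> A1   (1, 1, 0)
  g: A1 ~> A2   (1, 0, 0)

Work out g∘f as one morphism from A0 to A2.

Answer: (0, 0, 1)

Derivation:
  0 f~>1 g~>0
  1 f~>1 g~>0
  2 f~>0 g~>1
composite: (0, 0, 1)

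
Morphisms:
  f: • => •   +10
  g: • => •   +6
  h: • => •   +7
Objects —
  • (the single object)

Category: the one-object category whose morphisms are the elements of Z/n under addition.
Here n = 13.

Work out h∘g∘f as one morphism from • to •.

Answer: +10

Trace:
  0 +10≡10 +6≡3 +7≡10  (mod 13)
⟦path⟧: +10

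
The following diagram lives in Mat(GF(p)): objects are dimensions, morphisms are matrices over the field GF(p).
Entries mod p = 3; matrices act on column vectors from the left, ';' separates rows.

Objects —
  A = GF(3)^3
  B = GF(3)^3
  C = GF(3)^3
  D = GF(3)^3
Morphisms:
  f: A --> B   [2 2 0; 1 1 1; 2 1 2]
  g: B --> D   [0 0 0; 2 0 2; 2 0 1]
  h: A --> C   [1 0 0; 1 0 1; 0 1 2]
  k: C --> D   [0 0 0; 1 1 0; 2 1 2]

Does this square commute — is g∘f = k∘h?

Answer: COMMUTES

Trace:
Path 1 = f;g:
  e0=(1,0,0) f-->(2,1,2) g-->(0,2,0)
  e1=(0,1,0) f-->(2,1,1) g-->(0,0,2)
  e2=(0,0,1) f-->(0,1,2) g-->(0,1,2)
  result₁ = [0 0 0; 2 0 1; 0 2 2]
Path 2 = h;k:
  e0=(1,0,0) h-->(1,1,0) k-->(0,2,0)
  e1=(0,1,0) h-->(0,0,1) k-->(0,0,2)
  e2=(0,0,1) h-->(0,1,2) k-->(0,1,2)
  result₂ = [0 0 0; 2 0 1; 0 2 2]
Equal? YES — commutes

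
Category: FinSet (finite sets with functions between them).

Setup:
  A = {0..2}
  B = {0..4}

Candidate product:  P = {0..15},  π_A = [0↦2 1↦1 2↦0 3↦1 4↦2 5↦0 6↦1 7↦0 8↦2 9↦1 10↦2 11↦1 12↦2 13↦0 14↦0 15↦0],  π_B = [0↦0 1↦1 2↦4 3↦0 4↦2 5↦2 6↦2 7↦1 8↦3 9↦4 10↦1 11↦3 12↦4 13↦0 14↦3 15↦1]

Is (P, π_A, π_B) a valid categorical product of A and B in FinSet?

|A|·|B| = 3·5 = 15;  |P| = 16
  → cardinalities differ; no bijection possible.

Answer: NOT A VALID PRODUCT — |P|=16 ≠ |A|·|B|=15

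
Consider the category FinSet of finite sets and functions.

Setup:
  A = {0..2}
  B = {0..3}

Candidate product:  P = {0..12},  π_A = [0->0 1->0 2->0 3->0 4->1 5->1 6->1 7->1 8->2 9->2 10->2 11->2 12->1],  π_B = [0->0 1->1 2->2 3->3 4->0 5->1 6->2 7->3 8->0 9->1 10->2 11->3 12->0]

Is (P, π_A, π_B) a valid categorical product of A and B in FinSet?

|A|·|B| = 3·4 = 12;  |P| = 13
  → cardinalities differ; no bijection possible.

Answer: NOT A VALID PRODUCT — |P|=13 ≠ |A|·|B|=12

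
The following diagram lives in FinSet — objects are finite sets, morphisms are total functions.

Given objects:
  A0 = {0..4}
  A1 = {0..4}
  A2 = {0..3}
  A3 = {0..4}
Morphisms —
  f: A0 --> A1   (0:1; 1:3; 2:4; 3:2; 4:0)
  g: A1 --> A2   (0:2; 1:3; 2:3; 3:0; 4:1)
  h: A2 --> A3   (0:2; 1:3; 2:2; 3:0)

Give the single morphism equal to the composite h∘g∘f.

Answer: (0:0; 1:2; 2:3; 3:0; 4:2)

Work:
  0 f-->1 g-->3 h-->0
  1 f-->3 g-->0 h-->2
  2 f-->4 g-->1 h-->3
  3 f-->2 g-->3 h-->0
  4 f-->0 g-->2 h-->2
⟦path⟧: (0:0; 1:2; 2:3; 3:0; 4:2)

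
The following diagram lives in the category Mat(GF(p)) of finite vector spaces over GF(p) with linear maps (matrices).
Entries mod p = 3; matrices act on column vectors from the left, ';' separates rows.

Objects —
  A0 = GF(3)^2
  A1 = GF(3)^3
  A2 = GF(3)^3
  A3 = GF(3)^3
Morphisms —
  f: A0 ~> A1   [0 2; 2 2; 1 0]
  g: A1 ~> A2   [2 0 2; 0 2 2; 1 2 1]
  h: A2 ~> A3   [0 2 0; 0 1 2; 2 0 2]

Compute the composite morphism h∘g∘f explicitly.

Answer: [0 2; 1 1; 2 2]

Trace:
  e0=⟨1,0⟩ f~>⟨0,2,1⟩ g~>⟨2,0,2⟩ h~>⟨0,1,2⟩
  e1=⟨0,1⟩ f~>⟨2,2,0⟩ g~>⟨1,1,0⟩ h~>⟨2,1,2⟩
result: [0 2; 1 1; 2 2]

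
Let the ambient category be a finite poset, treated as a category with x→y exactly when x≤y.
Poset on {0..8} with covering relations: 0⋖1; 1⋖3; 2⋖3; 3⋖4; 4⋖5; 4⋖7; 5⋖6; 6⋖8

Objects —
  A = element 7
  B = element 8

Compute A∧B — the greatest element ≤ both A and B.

Answer: A∧B = 4

Trace:
{x : x⊑A ∧ x⊑B} = {0,1,2,3,4}  (A=7, B=8)
  0 ⊑ 4
  1 ⊑ 4
  2 ⊑ 4
  3 ⊑ 4
  4 ⊑ 4
glb = 4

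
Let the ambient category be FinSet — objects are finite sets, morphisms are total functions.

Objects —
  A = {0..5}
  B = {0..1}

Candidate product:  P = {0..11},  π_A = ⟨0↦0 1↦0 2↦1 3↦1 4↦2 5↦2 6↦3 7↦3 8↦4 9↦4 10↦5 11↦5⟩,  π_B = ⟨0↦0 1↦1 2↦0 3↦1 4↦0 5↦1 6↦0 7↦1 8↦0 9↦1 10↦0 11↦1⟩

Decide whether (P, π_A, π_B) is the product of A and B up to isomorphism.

Answer: VALID PRODUCT

Work:
|A|·|B| = 6·2 = 12;  |P| = 12
Check the pairing map k ↦ (π_A(k), π_B(k)):
  0 ↦ (0,0)
  1 ↦ (0,1)
  2 ↦ (1,0)
  3 ↦ (1,1)
  4 ↦ (2,0)
  5 ↦ (2,1)
  6 ↦ (3,0)
  7 ↦ (3,1)
  8 ↦ (4,0)
  9 ↦ (4,1)
  10 ↦ (5,0)
  11 ↦ (5,1)
distinct pairs in image: 12 / 12 needed
  → bijection onto A×B; projections well-typed.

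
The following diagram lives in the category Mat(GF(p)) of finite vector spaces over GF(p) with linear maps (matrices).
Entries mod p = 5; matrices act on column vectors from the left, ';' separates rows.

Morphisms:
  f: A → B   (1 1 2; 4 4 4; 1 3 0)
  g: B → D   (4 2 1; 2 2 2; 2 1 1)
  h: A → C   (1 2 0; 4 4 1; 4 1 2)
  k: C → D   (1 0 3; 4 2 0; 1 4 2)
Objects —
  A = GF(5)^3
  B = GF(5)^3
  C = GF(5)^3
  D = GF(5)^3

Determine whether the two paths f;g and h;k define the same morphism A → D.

Answer: DOES NOT COMMUTE

Trace:
Path 1 = f;g:
  e0=⟨1,0,0⟩ f→⟨1,4,1⟩ g→⟨3,2,2⟩
  e1=⟨0,1,0⟩ f→⟨1,4,3⟩ g→⟨0,1,4⟩
  e2=⟨0,0,1⟩ f→⟨2,4,0⟩ g→⟨1,2,3⟩
  ⟦path⟧₁ = (3 0 1; 2 1 2; 2 4 3)
Path 2 = h;k:
  e0=⟨1,0,0⟩ h→⟨1,4,4⟩ k→⟨3,2,0⟩
  e1=⟨0,1,0⟩ h→⟨2,4,1⟩ k→⟨0,1,0⟩
  e2=⟨0,0,1⟩ h→⟨0,1,2⟩ k→⟨1,2,3⟩
  ⟦path⟧₂ = (3 0 1; 2 1 2; 0 0 3)
Equal? distinct morphisms ✗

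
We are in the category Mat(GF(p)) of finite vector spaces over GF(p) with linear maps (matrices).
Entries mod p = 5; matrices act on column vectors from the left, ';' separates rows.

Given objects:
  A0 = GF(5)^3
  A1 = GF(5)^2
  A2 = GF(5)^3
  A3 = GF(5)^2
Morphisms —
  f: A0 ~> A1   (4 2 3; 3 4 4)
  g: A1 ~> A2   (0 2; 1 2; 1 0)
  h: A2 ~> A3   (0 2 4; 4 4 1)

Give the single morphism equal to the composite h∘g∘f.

  e0=⟨1,0,0⟩ f~>⟨4,3⟩ g~>⟨1,0,4⟩ h~>⟨1,3⟩
  e1=⟨0,1,0⟩ f~>⟨2,4⟩ g~>⟨3,0,2⟩ h~>⟨3,4⟩
  e2=⟨0,0,1⟩ f~>⟨3,4⟩ g~>⟨3,1,3⟩ h~>⟨4,4⟩
composite: (1 3 4; 3 4 4)

Answer: (1 3 4; 3 4 4)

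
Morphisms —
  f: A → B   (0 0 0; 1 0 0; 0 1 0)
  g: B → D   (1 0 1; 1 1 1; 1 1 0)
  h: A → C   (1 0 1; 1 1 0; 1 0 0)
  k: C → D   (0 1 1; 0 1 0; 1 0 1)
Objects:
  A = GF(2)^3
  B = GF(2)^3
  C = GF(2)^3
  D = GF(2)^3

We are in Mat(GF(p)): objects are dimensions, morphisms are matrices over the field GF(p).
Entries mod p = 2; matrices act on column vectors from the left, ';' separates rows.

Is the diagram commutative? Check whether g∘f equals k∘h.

Answer: DOES NOT COMMUTE

Work:
1) trace f;g:
  e0=(1,0,0) f→(0,1,0) g→(0,1,1)
  e1=(0,1,0) f→(0,0,1) g→(1,1,0)
  e2=(0,0,1) f→(0,0,0) g→(0,0,0)
  composite₁ = (0 1 0; 1 1 0; 1 0 0)
2) trace h;k:
  e0=(1,0,0) h→(1,1,1) k→(0,1,0)
  e1=(0,1,0) h→(0,1,0) k→(1,1,0)
  e2=(0,0,1) h→(1,0,0) k→(0,0,1)
  composite₂ = (0 1 0; 1 1 0; 0 0 1)
Equal? differ; not commutative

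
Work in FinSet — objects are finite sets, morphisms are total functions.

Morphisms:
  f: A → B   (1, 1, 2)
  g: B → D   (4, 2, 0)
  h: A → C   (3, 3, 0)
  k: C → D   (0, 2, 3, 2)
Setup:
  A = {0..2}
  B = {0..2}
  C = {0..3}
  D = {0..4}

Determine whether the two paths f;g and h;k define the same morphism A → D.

Answer: COMMUTES

Trace:
Path 1 = f;g:
  0 f→1 g→2
  1 f→1 g→2
  2 f→2 g→0
  ⟦path⟧₁ = (2, 2, 0)
Path 2 = h;k:
  0 h→3 k→2
  1 h→3 k→2
  2 h→0 k→0
  ⟦path⟧₂ = (2, 2, 0)
Equal? same morphism ✓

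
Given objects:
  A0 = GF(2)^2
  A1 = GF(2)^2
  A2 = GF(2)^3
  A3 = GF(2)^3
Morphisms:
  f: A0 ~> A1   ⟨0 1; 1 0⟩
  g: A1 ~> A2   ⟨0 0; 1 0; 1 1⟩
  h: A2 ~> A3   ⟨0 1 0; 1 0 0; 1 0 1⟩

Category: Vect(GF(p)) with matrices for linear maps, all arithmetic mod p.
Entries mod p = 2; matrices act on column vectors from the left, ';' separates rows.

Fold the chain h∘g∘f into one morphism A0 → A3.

Answer: ⟨0 1; 0 0; 1 1⟩

Work:
  e0=⟨1,0⟩ f~>⟨0,1⟩ g~>⟨0,0,1⟩ h~>⟨0,0,1⟩
  e1=⟨0,1⟩ f~>⟨1,0⟩ g~>⟨0,1,1⟩ h~>⟨1,0,1⟩
composite: ⟨0 1; 0 0; 1 1⟩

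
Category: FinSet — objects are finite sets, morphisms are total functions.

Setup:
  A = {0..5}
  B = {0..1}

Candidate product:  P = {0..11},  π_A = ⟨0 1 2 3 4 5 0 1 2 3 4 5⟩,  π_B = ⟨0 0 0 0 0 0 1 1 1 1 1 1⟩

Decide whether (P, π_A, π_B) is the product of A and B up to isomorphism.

|A|·|B| = 6·2 = 12;  |P| = 12
Check the pairing map k ↦ (π_A(k), π_B(k)):
  0 ↦ (0,0)
  1 ↦ (1,0)
  2 ↦ (2,0)
  3 ↦ (3,0)
  4 ↦ (4,0)
  5 ↦ (5,0)
  6 ↦ (0,1)
  7 ↦ (1,1)
  8 ↦ (2,1)
  9 ↦ (3,1)
  10 ↦ (4,1)
  11 ↦ (5,1)
distinct pairs in image: 12 / 12 needed
  → bijection onto A×B; projections well-typed.

Answer: VALID PRODUCT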